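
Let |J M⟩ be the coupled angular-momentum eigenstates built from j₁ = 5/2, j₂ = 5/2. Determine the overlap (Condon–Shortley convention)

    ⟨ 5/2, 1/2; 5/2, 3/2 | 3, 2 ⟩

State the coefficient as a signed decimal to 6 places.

j₁+j₂−J=2  J+j₁−j₂=3  J−j₁+j₂=3  j₁+j₂+J+1=9
(j₁±m₁, j₂±m₂, J±M) = (3,2,4,1,5,1)
P² = 48
sum k=1..2:
  [1] −1/12 = -1/12
  [2] +1/24 = 1/24
S = -1/24
C² = P²·S² = 1/12 ; C = -0.288675

-0.288675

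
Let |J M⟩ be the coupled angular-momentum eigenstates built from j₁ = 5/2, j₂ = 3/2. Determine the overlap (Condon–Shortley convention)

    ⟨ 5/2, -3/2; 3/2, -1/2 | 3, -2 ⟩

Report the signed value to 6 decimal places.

j₁+j₂−J=1  J+j₁−j₂=4  J−j₁+j₂=2  j₁+j₂+J+1=8
(j₁±m₁, j₂±m₂, J±M) = (1,4,1,2,1,5)
P² = 48
sum k=0..1:
  [0] +1/24 = 1/24
  [1] −1/12 = -1/12
S = -1/24
C² = P²·S² = 1/12 ; C = -0.288675

-0.288675  (= −√(1/12))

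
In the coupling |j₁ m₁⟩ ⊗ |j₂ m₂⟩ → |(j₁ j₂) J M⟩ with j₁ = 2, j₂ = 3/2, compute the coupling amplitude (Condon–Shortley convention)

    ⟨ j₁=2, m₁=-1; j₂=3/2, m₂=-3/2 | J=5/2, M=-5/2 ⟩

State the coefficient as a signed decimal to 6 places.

+√(3/7) ≈ +0.654654

j₁+j₂−J=1  J+j₁−j₂=3  J−j₁+j₂=2  j₁+j₂+J+1=7
(j₁±m₁, j₂±m₂, J±M) = (1,3,0,3,0,5)
P² = 432/7
sum k=0..0:
  [0] +1/12 = 1/12
S = 1/12
C² = P²·S² = 3/7 ; C = +0.654654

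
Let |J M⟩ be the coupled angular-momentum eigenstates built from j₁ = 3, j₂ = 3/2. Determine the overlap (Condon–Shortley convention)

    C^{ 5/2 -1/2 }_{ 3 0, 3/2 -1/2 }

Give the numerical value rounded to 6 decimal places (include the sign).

-0.414039  (= −√(6/35))

triangle: 2!·4!·1!/8! = 48/40320
(j±m)!: 3!·3!·1!·2!·2!·3! = 864
prefactor² = (2J+1)·Δ·N² = 216/35
  k=0: +1/(0!·2!·3!·1!·1!·0!) = 1/12
  k=1: −1/(1!·1!·2!·0!·2!·1!) = -1/4
Σ = -1/6  ⇒  CG² = 216/35·(-1/6)² = 6/35
CG = −√(6/35) = -0.414039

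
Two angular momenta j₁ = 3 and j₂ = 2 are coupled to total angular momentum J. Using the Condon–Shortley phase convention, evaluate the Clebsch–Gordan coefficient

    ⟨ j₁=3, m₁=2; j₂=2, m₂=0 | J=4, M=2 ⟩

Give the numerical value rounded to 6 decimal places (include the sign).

+0.585540

triangle: 1!×5!×3!/10! = 720/3628800
(j±m)!: 5!×1!×2!×2!×6!×2! = 691200
prefactor² = (2J+1)×Δ×N² = 8640/7
  k=0: +1/(0!×1!×1!×2!×4!×1!) = 1/48
  k=1: −1/(1!×0!×0!×1!×5!×2!) = -1/240
Σ = 1/60  ⇒  CG² = 8640/7×1/60² = 12/35
CG = +√(12/35) = +0.585540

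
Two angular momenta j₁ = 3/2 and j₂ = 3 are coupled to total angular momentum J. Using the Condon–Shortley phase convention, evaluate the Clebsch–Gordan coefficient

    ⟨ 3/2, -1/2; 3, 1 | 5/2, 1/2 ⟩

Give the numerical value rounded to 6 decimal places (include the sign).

-0.119523  (= −√(1/70))

√[6·2!1!4!/8! · 1!2!4!2!3!2!] = √(288/35)
  +(−1)^1/∏(1,1,1,3,0,1)! = -1/6  (running -1/6)
  +(−1)^2/∏(2,0,0,2,1,2)! = 1/8  (running -1/24)
⟨..|..⟩ = √(288/35)·(-1/24) = -0.119523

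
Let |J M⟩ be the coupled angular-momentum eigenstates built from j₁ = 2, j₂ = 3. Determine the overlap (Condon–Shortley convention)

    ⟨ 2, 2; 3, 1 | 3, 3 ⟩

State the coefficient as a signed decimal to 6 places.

+0.408248  (= +√(1/6))

√[7·2!2!4!/9! · 4!0!4!2!6!0!] = √(1536)
  +(−1)^0/∏(0,2,0,4,2,0)! = 1/96  (running 1/96)
⟨..|..⟩ = √(1536)·(1/96) = +0.408248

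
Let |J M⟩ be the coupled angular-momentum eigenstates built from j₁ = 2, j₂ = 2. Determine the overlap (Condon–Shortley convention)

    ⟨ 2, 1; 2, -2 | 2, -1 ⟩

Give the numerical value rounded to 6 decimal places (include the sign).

√[5·2!2!2!/7! · 3!1!0!4!1!3!] = √(48/7)
  +(−1)^0/∏(0,2,1,0,1,2)! = 1/4  (running 1/4)
⟨..|..⟩ = √(48/7)·(1/4) = +0.654654

+√(3/7) = +0.654654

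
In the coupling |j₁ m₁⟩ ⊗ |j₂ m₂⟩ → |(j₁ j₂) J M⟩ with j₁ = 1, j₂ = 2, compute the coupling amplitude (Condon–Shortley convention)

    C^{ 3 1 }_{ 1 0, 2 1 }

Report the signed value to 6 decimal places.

+√(8/15) = +0.730297

j₁+j₂−J=0  J+j₁−j₂=2  J−j₁+j₂=4  j₁+j₂+J+1=7
(j₁±m₁, j₂±m₂, J±M) = (1,1,3,1,4,2)
P² = 96/5
sum k=0..0:
  [0] +1/6 = 1/6
S = 1/6
C² = P²·S² = 8/15 ; C = +0.730297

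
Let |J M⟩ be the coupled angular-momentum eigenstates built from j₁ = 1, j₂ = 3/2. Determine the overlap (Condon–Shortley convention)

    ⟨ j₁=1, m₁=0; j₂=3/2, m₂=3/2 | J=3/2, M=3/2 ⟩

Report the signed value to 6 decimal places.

triangle: 1!*1!*2!/5! = 2/120
(j±m)!: 1!*1!*3!*0!*3!*0! = 36
prefactor² = (2J+1)*Δ*N² = 12/5
  k=1: −1/(1!*0!*0!*2!*1!*0!) = -1/2
Σ = -1/2  ⇒  CG² = 12/5*(-1/2)² = 3/5
CG = −√(3/5) = -0.774597

-0.774597  (= −√(3/5))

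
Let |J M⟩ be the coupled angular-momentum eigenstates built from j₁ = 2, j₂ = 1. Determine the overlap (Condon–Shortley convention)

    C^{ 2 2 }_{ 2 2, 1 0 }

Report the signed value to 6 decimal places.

j₁+j₂−J=1  J+j₁−j₂=3  J−j₁+j₂=1  j₁+j₂+J+1=6
(j₁±m₁, j₂±m₂, J±M) = (4,0,1,1,4,0)
P² = 24
sum k=0..0:
  [0] +1/6 = 1/6
S = 1/6
C² = P²·S² = 2/3 ; C = +0.816497

+0.816497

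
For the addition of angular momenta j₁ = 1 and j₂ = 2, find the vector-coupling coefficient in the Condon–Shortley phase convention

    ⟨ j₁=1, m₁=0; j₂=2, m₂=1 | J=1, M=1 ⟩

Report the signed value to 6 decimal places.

triangle: 2!×0!×2!/5! = 4/120
(j±m)!: 1!×1!×3!×1!×2!×0! = 12
prefactor² = (2J+1)×Δ×N² = 6/5
  k=1: −1/(1!×1!×0!×2!×0!×0!) = -1/2
Σ = -1/2  ⇒  CG² = 6/5×(-1/2)² = 3/10
CG = −√(3/10) = -0.547723

-0.547723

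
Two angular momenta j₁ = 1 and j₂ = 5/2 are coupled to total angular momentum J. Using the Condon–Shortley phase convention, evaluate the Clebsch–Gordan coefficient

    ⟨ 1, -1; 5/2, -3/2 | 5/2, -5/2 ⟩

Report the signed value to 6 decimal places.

-0.534522  (= −√(2/7))

j₁+j₂−J=1  J+j₁−j₂=1  J−j₁+j₂=4  j₁+j₂+J+1=7
(j₁±m₁, j₂±m₂, J±M) = (0,2,1,4,0,5)
P² = 1152/7
sum k=1..1:
  [1] −1/24 = -1/24
S = -1/24
C² = P²·S² = 2/7 ; C = -0.534522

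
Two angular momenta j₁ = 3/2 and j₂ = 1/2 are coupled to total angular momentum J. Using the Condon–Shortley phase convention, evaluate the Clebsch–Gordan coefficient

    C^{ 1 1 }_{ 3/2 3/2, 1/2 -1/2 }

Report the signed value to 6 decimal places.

+0.866025

triangle: 1!×2!×0!/4! = 2/24
(j±m)!: 3!×0!×0!×1!×2!×0! = 12
prefactor² = (2J+1)×Δ×N² = 3
  k=0: +1/(0!×1!×0!×0!×2!×0!) = 1/2
Σ = 1/2  ⇒  CG² = 3×1/2² = 3/4
CG = +√(3/4) = +0.866025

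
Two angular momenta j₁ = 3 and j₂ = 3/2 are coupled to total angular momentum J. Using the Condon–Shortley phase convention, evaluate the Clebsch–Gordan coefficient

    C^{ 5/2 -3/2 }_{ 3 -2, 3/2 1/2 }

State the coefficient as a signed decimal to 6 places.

+√(1/14) = +0.267261

j₁+j₂−J=2  J+j₁−j₂=4  J−j₁+j₂=1  j₁+j₂+J+1=8
(j₁±m₁, j₂±m₂, J±M) = (1,5,2,1,1,4)
P² = 288/7
sum k=1..2:
  [1] −1/24 = -1/24
  [2] +1/12 = 1/12
S = 1/24
C² = P²·S² = 1/14 ; C = +0.267261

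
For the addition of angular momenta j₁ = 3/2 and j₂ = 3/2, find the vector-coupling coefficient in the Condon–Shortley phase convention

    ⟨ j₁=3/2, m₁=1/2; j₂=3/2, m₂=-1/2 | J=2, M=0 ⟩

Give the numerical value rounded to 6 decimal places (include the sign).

j₁+j₂−J=1  J+j₁−j₂=2  J−j₁+j₂=2  j₁+j₂+J+1=6
(j₁±m₁, j₂±m₂, J±M) = (2,1,1,2,2,2)
P² = 4/9
sum k=0..1:
  [0] +1/1 = 1
  [1] −1/4 = -1/4
S = 3/4
C² = P²·S² = 1/4 ; C = +0.500000

+√(1/4) ≈ +0.500000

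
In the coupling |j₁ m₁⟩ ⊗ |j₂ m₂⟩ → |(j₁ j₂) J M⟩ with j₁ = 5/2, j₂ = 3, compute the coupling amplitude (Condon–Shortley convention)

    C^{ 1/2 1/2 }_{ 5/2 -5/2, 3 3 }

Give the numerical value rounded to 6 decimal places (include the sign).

−√(2/7) ≈ -0.534522

j₁+j₂−J=5  J+j₁−j₂=0  J−j₁+j₂=1  j₁+j₂+J+1=7
(j₁±m₁, j₂±m₂, J±M) = (0,5,6,0,1,0)
P² = 28800/7
sum k=5..5:
  [5] −1/120 = -1/120
S = -1/120
C² = P²·S² = 2/7 ; C = -0.534522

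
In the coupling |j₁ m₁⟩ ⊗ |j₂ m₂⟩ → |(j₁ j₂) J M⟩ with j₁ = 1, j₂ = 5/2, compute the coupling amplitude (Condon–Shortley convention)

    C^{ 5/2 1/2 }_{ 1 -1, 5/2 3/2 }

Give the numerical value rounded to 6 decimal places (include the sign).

triangle: 1!·1!·4!/7! = 24/5040
(j±m)!: 0!·2!·4!·1!·3!·2! = 576
prefactor² = (2J+1)·Δ·N² = 576/35
  k=1: −1/(1!·0!·1!·3!·0!·1!) = -1/6
Σ = -1/6  ⇒  CG² = 576/35·(-1/6)² = 16/35
CG = −√(16/35) = -0.676123

-0.676123  (= −√(16/35))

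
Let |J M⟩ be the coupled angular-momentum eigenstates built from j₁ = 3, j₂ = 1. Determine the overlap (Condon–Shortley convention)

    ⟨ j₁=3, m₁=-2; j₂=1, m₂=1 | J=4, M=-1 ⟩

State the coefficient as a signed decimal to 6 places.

+0.327327  (= +√(3/28))

√[9·0!6!2!/9! · 1!5!2!0!3!5!] = √(43200/7)
  +(−1)^0/∏(0,0,5,2,1,0)! = 1/240  (running 1/240)
⟨..|..⟩ = √(43200/7)·(1/240) = +0.327327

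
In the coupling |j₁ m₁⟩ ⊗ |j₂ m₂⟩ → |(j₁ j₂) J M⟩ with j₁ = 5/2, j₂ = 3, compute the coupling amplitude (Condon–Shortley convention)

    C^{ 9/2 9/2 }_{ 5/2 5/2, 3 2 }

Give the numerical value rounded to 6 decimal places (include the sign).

+0.674200  (= +√(5/11))

j₁+j₂−J=1  J+j₁−j₂=4  J−j₁+j₂=5  j₁+j₂+J+1=11
(j₁±m₁, j₂±m₂, J±M) = (5,0,5,1,9,0)
P² = 41472000/11
sum k=0..0:
  [0] +1/2880 = 1/2880
S = 1/2880
C² = P²·S² = 5/11 ; C = +0.674200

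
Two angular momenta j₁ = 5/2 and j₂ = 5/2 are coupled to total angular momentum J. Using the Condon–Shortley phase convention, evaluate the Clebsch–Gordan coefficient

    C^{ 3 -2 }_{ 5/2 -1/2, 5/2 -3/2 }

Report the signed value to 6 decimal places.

j₁+j₂−J=2  J+j₁−j₂=3  J−j₁+j₂=3  j₁+j₂+J+1=9
(j₁±m₁, j₂±m₂, J±M) = (2,3,1,4,1,5)
P² = 48
sum k=0..1:
  [0] +1/24 = 1/24
  [1] −1/12 = -1/12
S = -1/24
C² = P²·S² = 1/12 ; C = -0.288675

−√(1/12) = -0.288675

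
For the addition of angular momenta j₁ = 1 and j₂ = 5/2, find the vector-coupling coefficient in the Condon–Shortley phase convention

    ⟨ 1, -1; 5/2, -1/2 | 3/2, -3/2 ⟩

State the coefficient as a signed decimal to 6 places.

+√(1/15) = +0.258199

j₁+j₂−J=2  J+j₁−j₂=0  J−j₁+j₂=3  j₁+j₂+J+1=6
(j₁±m₁, j₂±m₂, J±M) = (0,2,2,3,0,3)
P² = 48/5
sum k=2..2:
  [2] +1/12 = 1/12
S = 1/12
C² = P²·S² = 1/15 ; C = +0.258199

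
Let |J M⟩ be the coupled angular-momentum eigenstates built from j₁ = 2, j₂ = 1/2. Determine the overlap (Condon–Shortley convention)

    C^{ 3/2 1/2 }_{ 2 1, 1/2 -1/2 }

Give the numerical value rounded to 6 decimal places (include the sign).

triangle: 1!×3!×0!/5! = 6/120
(j±m)!: 3!×1!×0!×1!×2!×1! = 12
prefactor² = (2J+1)×Δ×N² = 12/5
  k=0: +1/(0!×1!×1!×0!×2!×0!) = 1/2
Σ = 1/2  ⇒  CG² = 12/5×1/2² = 3/5
CG = +√(3/5) = +0.774597

+0.774597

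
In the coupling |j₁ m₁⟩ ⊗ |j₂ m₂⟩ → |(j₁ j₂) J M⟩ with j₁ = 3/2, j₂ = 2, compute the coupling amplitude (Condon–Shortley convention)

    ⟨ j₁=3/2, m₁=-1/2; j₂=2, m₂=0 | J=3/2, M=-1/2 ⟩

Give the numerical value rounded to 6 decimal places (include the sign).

−√(1/5) = -0.447214

triangle: 2!·1!·2!/6! = 4/720
(j±m)!: 1!·2!·2!·2!·1!·2! = 16
prefactor² = (2J+1)·Δ·N² = 16/45
  k=1: −1/(1!·1!·1!·1!·0!·1!) = -1
  k=2: +1/(2!·0!·0!·0!·1!·2!) = 1/4
Σ = -3/4  ⇒  CG² = 16/45·(-3/4)² = 1/5
CG = −√(1/5) = -0.447214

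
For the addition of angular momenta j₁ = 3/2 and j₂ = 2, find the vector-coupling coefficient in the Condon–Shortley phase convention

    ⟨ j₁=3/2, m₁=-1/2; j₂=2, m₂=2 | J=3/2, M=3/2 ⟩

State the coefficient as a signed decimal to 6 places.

+√(2/5) ≈ +0.632456

triangle: 2!·1!·2!/6! = 4/720
(j±m)!: 1!·2!·4!·0!·3!·0! = 288
prefactor² = (2J+1)·Δ·N² = 32/5
  k=2: +1/(2!·0!·0!·2!·1!·0!) = 1/4
Σ = 1/4  ⇒  CG² = 32/5·1/4² = 2/5
CG = +√(2/5) = +0.632456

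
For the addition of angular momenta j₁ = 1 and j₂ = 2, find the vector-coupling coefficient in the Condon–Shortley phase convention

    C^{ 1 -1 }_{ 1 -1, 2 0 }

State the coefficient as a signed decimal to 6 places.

√[3·2!0!2!/5! · 0!2!2!2!0!2!] = √(8/5)
  +(−1)^2/∏(2,0,0,0,0,2)! = 1/4  (running 1/4)
⟨..|..⟩ = √(8/5)·(1/4) = +0.316228

+0.316228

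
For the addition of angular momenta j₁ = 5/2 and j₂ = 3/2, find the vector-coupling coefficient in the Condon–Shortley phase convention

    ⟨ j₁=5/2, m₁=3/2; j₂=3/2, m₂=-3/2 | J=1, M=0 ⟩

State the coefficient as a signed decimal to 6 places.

j₁+j₂−J=3  J+j₁−j₂=2  J−j₁+j₂=0  j₁+j₂+J+1=6
(j₁±m₁, j₂±m₂, J±M) = (4,1,0,3,1,1)
P² = 36/5
sum k=0..0:
  [0] +1/6 = 1/6
S = 1/6
C² = P²·S² = 1/5 ; C = +0.447214

+√(1/5) = +0.447214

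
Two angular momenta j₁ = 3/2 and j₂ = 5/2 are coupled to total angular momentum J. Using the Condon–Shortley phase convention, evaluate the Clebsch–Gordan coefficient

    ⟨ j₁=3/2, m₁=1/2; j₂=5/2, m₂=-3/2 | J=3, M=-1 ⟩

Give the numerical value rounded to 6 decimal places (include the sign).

triangle: 1!*2!*4!/8! = 48/40320
(j±m)!: 2!*1!*1!*4!*2!*4! = 2304
prefactor² = (2J+1)*Δ*N² = 96/5
  k=0: +1/(0!*1!*1!*1!*1!*3!) = 1/6
  k=1: −1/(1!*0!*0!*0!*2!*4!) = -1/48
Σ = 7/48  ⇒  CG² = 96/5*7/48² = 49/120
CG = +√(49/120) = +0.639010

+√(49/120) = +0.639010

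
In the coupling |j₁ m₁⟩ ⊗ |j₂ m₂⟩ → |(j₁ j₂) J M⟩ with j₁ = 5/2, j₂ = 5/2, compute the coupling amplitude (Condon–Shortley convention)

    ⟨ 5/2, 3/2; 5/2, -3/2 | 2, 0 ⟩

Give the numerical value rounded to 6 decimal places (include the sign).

j₁+j₂−J=3  J+j₁−j₂=2  J−j₁+j₂=2  j₁+j₂+J+1=8
(j₁±m₁, j₂±m₂, J±M) = (4,1,1,4,2,2)
P² = 48/7
sum k=0..1:
  [0] +1/6 = 1/6
  [1] −1/8 = -1/8
S = 1/24
C² = P²·S² = 1/84 ; C = +0.109109

+0.109109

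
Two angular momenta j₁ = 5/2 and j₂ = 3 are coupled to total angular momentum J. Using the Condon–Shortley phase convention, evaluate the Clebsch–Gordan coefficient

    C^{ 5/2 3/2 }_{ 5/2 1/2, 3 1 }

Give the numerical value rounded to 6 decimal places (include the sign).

j₁+j₂−J=3  J+j₁−j₂=2  J−j₁+j₂=3  j₁+j₂+J+1=9
(j₁±m₁, j₂±m₂, J±M) = (3,2,4,2,4,1)
P² = 576/35
sum k=1..2:
  [1] −1/12 = -1/12
  [2] +1/8 = 1/8
S = 1/24
C² = P²·S² = 1/35 ; C = +0.169031

+√(1/35) = +0.169031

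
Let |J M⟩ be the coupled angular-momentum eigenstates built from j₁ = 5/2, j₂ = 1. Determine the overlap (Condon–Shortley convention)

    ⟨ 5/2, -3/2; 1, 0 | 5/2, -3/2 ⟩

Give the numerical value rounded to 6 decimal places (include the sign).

√[6·1!4!1!/7! · 1!4!1!1!1!4!] = √(576/35)
  +(−1)^0/∏(0,1,4,1,0,0)! = 1/24  (running 1/24)
  +(−1)^1/∏(1,0,3,0,1,1)! = -1/6  (running -1/8)
⟨..|..⟩ = √(576/35)·(-1/8) = -0.507093

−√(9/35) ≈ -0.507093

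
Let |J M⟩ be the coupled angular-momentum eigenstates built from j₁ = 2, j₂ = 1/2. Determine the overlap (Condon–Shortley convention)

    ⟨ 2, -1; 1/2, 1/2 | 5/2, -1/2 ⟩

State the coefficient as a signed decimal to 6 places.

√[6·0!4!1!/6! · 1!3!1!0!2!3!] = √(72/5)
  +(−1)^0/∏(0,0,3,1,1,0)! = 1/6  (running 1/6)
⟨..|..⟩ = √(72/5)·(1/6) = +0.632456

+√(2/5) ≈ +0.632456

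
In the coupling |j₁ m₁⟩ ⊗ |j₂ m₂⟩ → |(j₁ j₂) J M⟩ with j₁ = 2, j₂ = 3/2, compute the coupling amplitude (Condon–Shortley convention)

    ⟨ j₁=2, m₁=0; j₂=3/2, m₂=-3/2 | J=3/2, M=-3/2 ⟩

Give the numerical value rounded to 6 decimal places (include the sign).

+0.447214

√[4·2!2!1!/6! · 2!2!0!3!0!3!] = √(16/5)
  +(−1)^0/∏(0,2,2,0,0,1)! = 1/4  (running 1/4)
⟨..|..⟩ = √(16/5)·(1/4) = +0.447214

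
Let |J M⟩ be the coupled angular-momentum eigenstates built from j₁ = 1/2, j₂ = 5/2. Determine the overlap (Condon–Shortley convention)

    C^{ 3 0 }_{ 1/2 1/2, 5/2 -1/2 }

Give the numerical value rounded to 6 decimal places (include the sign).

+√(1/2) = +0.707107

j₁+j₂−J=0  J+j₁−j₂=1  J−j₁+j₂=5  j₁+j₂+J+1=7
(j₁±m₁, j₂±m₂, J±M) = (1,0,2,3,3,3)
P² = 72
sum k=0..0:
  [0] +1/12 = 1/12
S = 1/12
C² = P²·S² = 1/2 ; C = +0.707107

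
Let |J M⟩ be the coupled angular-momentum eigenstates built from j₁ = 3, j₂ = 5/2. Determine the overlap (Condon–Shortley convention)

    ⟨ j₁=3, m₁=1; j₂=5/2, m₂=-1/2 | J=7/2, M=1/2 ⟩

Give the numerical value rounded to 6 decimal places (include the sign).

−√(1/63) = -0.125988

√[8·2!4!3!/10! · 4!2!2!3!4!3!] = √(9216/175)
  +(−1)^0/∏(0,2,2,2,2,1)! = 1/16  (running 1/16)
  +(−1)^1/∏(1,1,1,1,3,2)! = -1/12  (running -1/48)
  +(−1)^2/∏(2,0,0,0,4,3)! = 1/288  (running -5/288)
⟨..|..⟩ = √(9216/175)·(-5/288) = -0.125988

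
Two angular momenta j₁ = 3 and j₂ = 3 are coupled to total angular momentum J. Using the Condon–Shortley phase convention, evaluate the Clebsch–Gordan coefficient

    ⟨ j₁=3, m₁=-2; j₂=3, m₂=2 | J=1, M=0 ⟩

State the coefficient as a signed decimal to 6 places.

+√(1/7) ≈ +0.377964

√[3·5!1!1!/8! · 1!5!5!1!1!1!] = √(900/7)
  +(−1)^4/∏(4,1,1,1,0,0)! = 1/24  (running 1/24)
  +(−1)^5/∏(5,0,0,0,1,1)! = -1/120  (running 1/30)
⟨..|..⟩ = √(900/7)·(1/30) = +0.377964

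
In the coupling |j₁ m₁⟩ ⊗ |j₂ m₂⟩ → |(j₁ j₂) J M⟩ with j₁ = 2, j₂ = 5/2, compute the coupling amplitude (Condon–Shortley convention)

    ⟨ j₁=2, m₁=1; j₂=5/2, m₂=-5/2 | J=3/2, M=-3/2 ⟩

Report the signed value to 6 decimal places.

√[4·3!1!2!/7! · 3!1!0!5!0!3!] = √(288/7)
  +(−1)^0/∏(0,3,1,0,0,2)! = 1/12  (running 1/12)
⟨..|..⟩ = √(288/7)·(1/12) = +0.534522

+√(2/7) ≈ +0.534522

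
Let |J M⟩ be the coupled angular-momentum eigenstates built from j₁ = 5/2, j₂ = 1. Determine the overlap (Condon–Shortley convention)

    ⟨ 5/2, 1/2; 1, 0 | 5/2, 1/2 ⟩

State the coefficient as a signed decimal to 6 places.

+√(1/35) ≈ +0.169031

j₁+j₂−J=1  J+j₁−j₂=4  J−j₁+j₂=1  j₁+j₂+J+1=7
(j₁±m₁, j₂±m₂, J±M) = (3,2,1,1,3,2)
P² = 144/35
sum k=0..1:
  [0] +1/4 = 1/4
  [1] −1/6 = -1/6
S = 1/12
C² = P²·S² = 1/35 ; C = +0.169031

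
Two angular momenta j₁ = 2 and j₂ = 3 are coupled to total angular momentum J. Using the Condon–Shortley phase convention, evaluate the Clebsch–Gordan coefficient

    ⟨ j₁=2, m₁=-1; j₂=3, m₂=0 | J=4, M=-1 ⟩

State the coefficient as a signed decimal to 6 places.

j₁+j₂−J=1  J+j₁−j₂=3  J−j₁+j₂=5  j₁+j₂+J+1=10
(j₁±m₁, j₂±m₂, J±M) = (1,3,3,3,3,5)
P² = 1944/7
sum k=0..1:
  [0] +1/72 = 1/72
  [1] −1/24 = -1/24
S = -1/36
C² = P²·S² = 3/14 ; C = -0.462910

-0.462910  (= −√(3/14))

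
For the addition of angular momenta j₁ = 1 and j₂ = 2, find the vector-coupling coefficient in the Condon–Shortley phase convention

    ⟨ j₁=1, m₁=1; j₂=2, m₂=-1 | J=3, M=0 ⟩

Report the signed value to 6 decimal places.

triangle: 0!·2!·4!/7! = 48/5040
(j±m)!: 2!·0!·1!·3!·3!·3! = 432
prefactor² = (2J+1)·Δ·N² = 144/5
  k=0: +1/(0!·0!·0!·1!·2!·3!) = 1/12
Σ = 1/12  ⇒  CG² = 144/5·1/12² = 1/5
CG = +√(1/5) = +0.447214

+√(1/5) ≈ +0.447214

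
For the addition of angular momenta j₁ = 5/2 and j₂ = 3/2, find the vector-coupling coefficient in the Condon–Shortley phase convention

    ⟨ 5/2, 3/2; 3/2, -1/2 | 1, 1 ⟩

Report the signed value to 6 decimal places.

−√(3/10) = -0.547723

j₁+j₂−J=3  J+j₁−j₂=2  J−j₁+j₂=0  j₁+j₂+J+1=6
(j₁±m₁, j₂±m₂, J±M) = (4,1,1,2,2,0)
P² = 24/5
sum k=1..1:
  [1] −1/4 = -1/4
S = -1/4
C² = P²·S² = 3/10 ; C = -0.547723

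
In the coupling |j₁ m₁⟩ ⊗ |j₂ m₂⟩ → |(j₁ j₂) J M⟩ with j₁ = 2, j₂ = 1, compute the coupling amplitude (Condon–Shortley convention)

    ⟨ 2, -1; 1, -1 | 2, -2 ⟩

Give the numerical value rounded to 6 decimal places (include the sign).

+√(1/3) = +0.577350

√[5·1!3!1!/6! · 1!3!0!2!0!4!] = √(12)
  +(−1)^0/∏(0,1,3,0,0,1)! = 1/6  (running 1/6)
⟨..|..⟩ = √(12)·(1/6) = +0.577350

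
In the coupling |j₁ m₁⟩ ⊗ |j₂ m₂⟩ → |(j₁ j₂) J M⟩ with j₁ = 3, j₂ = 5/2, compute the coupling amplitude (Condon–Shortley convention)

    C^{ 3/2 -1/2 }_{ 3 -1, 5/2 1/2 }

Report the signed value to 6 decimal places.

-0.097590

triangle: 4!*2!*1!/8! = 48/40320
(j±m)!: 2!*4!*3!*2!*1!*2! = 1152
prefactor² = (2J+1)*Δ*N² = 192/35
  k=2: +1/(2!*2!*2!*1!*0!*0!) = 1/8
  k=3: −1/(3!*1!*1!*0!*1!*1!) = -1/6
Σ = -1/24  ⇒  CG² = 192/35*(-1/24)² = 1/105
CG = −√(1/105) = -0.097590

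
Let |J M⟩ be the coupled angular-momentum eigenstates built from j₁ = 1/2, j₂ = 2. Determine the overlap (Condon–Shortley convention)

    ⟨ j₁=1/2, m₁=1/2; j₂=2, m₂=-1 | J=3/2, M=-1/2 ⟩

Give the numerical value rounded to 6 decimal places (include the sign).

j₁+j₂−J=1  J+j₁−j₂=0  J−j₁+j₂=3  j₁+j₂+J+1=5
(j₁±m₁, j₂±m₂, J±M) = (1,0,1,3,1,2)
P² = 12/5
sum k=0..0:
  [0] +1/2 = 1/2
S = 1/2
C² = P²·S² = 3/5 ; C = +0.774597

+√(3/5) ≈ +0.774597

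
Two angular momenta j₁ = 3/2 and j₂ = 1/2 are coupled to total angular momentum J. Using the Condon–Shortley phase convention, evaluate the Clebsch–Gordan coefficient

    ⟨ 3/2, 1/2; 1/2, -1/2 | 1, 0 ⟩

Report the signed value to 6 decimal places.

√[3·1!2!0!/4! · 2!1!0!1!1!1!] = √(1/2)
  +(−1)^0/∏(0,1,1,0,1,0)! = 1  (running 1)
⟨..|..⟩ = √(1/2)·(1) = +0.707107

+0.707107  (= +√(1/2))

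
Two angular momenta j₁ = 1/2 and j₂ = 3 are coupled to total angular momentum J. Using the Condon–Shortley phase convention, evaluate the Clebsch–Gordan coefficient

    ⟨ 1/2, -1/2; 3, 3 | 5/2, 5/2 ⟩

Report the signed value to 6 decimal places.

triangle: 1!×0!×5!/7! = 120/5040
(j±m)!: 0!×1!×6!×0!×5!×0! = 86400
prefactor² = (2J+1)×Δ×N² = 86400/7
  k=1: −1/(1!×0!×0!×5!×0!×0!) = -1/120
Σ = -1/120  ⇒  CG² = 86400/7×(-1/120)² = 6/7
CG = −√(6/7) = -0.925820

−√(6/7) ≈ -0.925820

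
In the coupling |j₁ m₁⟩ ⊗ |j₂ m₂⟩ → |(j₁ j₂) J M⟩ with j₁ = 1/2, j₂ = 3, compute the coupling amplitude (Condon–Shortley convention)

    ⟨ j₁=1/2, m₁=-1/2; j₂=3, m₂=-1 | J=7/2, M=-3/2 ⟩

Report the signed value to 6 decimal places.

triangle: 0!×1!×6!/8! = 720/40320
(j±m)!: 0!×1!×2!×4!×2!×5! = 11520
prefactor² = (2J+1)×Δ×N² = 11520/7
  k=0: +1/(0!×0!×1!×2!×0!×4!) = 1/48
Σ = 1/48  ⇒  CG² = 11520/7×1/48² = 5/7
CG = +√(5/7) = +0.845154

+0.845154  (= +√(5/7))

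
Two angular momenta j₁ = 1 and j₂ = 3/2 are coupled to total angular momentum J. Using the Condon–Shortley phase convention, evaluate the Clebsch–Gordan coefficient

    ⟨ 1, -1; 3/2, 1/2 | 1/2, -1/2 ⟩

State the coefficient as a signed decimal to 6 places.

triangle: 2!×0!×1!/4! = 2/24
(j±m)!: 0!×2!×2!×1!×0!×1! = 4
prefactor² = (2J+1)×Δ×N² = 2/3
  k=2: +1/(2!×0!×0!×0!×0!×1!) = 1/2
Σ = 1/2  ⇒  CG² = 2/3×1/2² = 1/6
CG = +√(1/6) = +0.408248

+0.408248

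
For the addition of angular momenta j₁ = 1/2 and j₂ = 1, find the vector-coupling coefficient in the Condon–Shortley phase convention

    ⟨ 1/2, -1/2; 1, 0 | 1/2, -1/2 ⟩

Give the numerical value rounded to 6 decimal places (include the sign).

j₁+j₂−J=1  J+j₁−j₂=0  J−j₁+j₂=1  j₁+j₂+J+1=3
(j₁±m₁, j₂±m₂, J±M) = (0,1,1,1,0,1)
P² = 1/3
sum k=1..1:
  [1] −1/1 = -1
S = -1
C² = P²·S² = 1/3 ; C = -0.577350

−√(1/3) ≈ -0.577350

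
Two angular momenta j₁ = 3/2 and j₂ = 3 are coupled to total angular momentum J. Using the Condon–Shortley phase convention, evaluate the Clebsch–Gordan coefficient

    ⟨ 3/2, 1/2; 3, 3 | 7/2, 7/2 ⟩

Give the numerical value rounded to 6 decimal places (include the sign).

√[8·1!2!5!/9! · 2!1!6!0!7!0!] = √(38400)
  +(−1)^1/∏(1,0,0,5,2,0)! = -1/240  (running -1/240)
⟨..|..⟩ = √(38400)·(-1/240) = -0.816497

−√(2/3) ≈ -0.816497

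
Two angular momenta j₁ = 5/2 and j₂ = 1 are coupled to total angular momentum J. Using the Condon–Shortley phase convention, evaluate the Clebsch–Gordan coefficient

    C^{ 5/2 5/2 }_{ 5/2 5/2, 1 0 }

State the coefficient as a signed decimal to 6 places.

√[6·1!4!1!/7! · 5!0!1!1!5!0!] = √(2880/7)
  +(−1)^0/∏(0,1,0,1,4,0)! = 1/24  (running 1/24)
⟨..|..⟩ = √(2880/7)·(1/24) = +0.845154

+0.845154  (= +√(5/7))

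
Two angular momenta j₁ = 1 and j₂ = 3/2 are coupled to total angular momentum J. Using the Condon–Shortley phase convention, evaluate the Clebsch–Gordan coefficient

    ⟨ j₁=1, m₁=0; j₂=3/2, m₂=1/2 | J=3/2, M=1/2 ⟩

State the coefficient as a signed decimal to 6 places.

-0.258199

√[4·1!1!2!/5! · 1!1!2!1!2!1!] = √(4/15)
  +(−1)^0/∏(0,1,1,2,0,0)! = 1/2  (running 1/2)
  +(−1)^1/∏(1,0,0,1,1,1)! = -1  (running -1/2)
⟨..|..⟩ = √(4/15)·(-1/2) = -0.258199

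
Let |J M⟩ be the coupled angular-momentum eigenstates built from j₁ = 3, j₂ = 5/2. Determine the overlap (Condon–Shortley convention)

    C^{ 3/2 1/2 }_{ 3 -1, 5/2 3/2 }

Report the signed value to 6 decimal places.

-0.483046

triangle: 4!×2!×1!/8! = 48/40320
(j±m)!: 2!×4!×4!×1!×2!×1! = 2304
prefactor² = (2J+1)×Δ×N² = 384/35
  k=3: −1/(3!×1!×1!×1!×1!×0!) = -1/6
  k=4: +1/(4!×0!×0!×0!×2!×1!) = 1/48
Σ = -7/48  ⇒  CG² = 384/35×(-7/48)² = 7/30
CG = −√(7/30) = -0.483046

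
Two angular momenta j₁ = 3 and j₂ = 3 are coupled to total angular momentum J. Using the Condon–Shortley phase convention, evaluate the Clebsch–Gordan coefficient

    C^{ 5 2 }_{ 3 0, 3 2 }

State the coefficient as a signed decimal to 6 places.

√[11·1!5!5!/12! · 3!3!5!1!7!3!] = √(43200)
  +(−1)^0/∏(0,1,3,5,2,0)! = 1/1440  (running 1/1440)
  +(−1)^1/∏(1,0,2,4,3,1)! = -1/288  (running -1/360)
⟨..|..⟩ = √(43200)·(-1/360) = -0.577350

−√(1/3) ≈ -0.577350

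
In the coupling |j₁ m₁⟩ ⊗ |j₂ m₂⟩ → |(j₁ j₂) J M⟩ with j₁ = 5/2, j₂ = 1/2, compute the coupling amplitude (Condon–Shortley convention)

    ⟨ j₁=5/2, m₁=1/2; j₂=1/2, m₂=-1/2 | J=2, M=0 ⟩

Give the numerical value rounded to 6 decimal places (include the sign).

triangle: 1!*4!*0!/6! = 24/720
(j±m)!: 3!*2!*0!*1!*2!*2! = 48
prefactor² = (2J+1)*Δ*N² = 8
  k=0: +1/(0!*1!*2!*0!*2!*0!) = 1/4
Σ = 1/4  ⇒  CG² = 8*1/4² = 1/2
CG = +√(1/2) = +0.707107

+√(1/2) = +0.707107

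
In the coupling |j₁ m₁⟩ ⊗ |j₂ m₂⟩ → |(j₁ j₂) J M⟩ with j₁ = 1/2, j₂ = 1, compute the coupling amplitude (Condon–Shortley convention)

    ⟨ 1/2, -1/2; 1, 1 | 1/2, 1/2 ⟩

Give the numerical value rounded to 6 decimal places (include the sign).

-0.816497  (= −√(2/3))

triangle: 1!·0!·1!/3! = 1/6
(j±m)!: 0!·1!·2!·0!·1!·0! = 2
prefactor² = (2J+1)·Δ·N² = 2/3
  k=1: −1/(1!·0!·0!·1!·0!·0!) = -1
Σ = -1  ⇒  CG² = 2/3·(-1)² = 2/3
CG = −√(2/3) = -0.816497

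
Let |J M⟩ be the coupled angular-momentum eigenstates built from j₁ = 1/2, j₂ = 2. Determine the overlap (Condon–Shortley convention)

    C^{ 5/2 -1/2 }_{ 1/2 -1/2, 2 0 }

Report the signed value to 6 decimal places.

√[6·0!1!4!/6! · 0!1!2!2!2!3!] = √(48/5)
  +(−1)^0/∏(0,0,1,2,0,2)! = 1/4  (running 1/4)
⟨..|..⟩ = √(48/5)·(1/4) = +0.774597

+0.774597  (= +√(3/5))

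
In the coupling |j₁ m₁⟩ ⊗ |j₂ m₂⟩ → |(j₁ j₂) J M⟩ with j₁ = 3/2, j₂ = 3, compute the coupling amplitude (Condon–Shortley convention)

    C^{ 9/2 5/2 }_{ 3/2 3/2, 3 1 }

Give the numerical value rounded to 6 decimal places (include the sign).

√[10·0!3!6!/10! · 3!0!4!2!7!2!] = √(34560)
  +(−1)^0/∏(0,0,0,4,3,2)! = 1/288  (running 1/288)
⟨..|..⟩ = √(34560)·(1/288) = +0.645497

+√(5/12) = +0.645497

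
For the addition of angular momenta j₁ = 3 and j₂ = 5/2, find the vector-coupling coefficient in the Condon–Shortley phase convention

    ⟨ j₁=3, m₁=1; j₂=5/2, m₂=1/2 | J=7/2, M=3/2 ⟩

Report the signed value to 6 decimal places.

−√(5/21) ≈ -0.487950

√[8·2!4!3!/10! · 4!2!3!2!5!2!] = √(3072/35)
  +(−1)^0/∏(0,2,2,3,2,0)! = 1/48  (running 1/48)
  +(−1)^1/∏(1,1,1,2,3,1)! = -1/12  (running -1/16)
  +(−1)^2/∏(2,0,0,1,4,2)! = 1/96  (running -5/96)
⟨..|..⟩ = √(3072/35)·(-5/96) = -0.487950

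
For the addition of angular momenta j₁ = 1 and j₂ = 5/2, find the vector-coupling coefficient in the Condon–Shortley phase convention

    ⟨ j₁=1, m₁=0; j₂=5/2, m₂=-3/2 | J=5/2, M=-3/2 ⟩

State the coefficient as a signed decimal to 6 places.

√[6·1!1!4!/7! · 1!1!1!4!1!4!] = √(576/35)
  +(−1)^0/∏(0,1,1,1,0,3)! = 1/6  (running 1/6)
  +(−1)^1/∏(1,0,0,0,1,4)! = -1/24  (running 1/8)
⟨..|..⟩ = √(576/35)·(1/8) = +0.507093

+√(9/35) ≈ +0.507093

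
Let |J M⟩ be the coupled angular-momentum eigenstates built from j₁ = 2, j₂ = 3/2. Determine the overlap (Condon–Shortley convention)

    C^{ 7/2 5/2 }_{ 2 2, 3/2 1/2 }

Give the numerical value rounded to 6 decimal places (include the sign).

triangle: 0!·4!·3!/8! = 144/40320
(j±m)!: 4!·0!·2!·1!·6!·1! = 34560
prefactor² = (2J+1)·Δ·N² = 6912/7
  k=0: +1/(0!·0!·0!·2!·4!·1!) = 1/48
Σ = 1/48  ⇒  CG² = 6912/7·1/48² = 3/7
CG = +√(3/7) = +0.654654

+√(3/7) = +0.654654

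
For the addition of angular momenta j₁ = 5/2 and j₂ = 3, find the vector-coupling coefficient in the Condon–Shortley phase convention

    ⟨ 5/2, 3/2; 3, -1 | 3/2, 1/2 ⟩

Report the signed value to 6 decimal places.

√[4·4!1!2!/8! · 4!1!2!4!2!1!] = √(384/35)
  +(−1)^0/∏(0,4,1,2,0,0)! = 1/48  (running 1/48)
  +(−1)^1/∏(1,3,0,1,1,1)! = -1/6  (running -7/48)
⟨..|..⟩ = √(384/35)·(-7/48) = -0.483046

−√(7/30) ≈ -0.483046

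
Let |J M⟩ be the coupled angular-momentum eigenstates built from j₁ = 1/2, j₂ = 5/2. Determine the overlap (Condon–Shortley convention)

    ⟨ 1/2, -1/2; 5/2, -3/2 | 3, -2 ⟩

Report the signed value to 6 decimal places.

√[7·0!1!5!/7! · 0!1!1!4!1!5!] = √(480)
  +(−1)^0/∏(0,0,1,1,0,4)! = 1/24  (running 1/24)
⟨..|..⟩ = √(480)·(1/24) = +0.912871

+0.912871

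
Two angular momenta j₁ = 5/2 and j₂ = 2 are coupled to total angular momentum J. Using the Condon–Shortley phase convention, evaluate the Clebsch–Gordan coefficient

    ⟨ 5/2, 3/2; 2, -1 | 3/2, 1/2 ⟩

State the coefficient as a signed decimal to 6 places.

j₁+j₂−J=3  J+j₁−j₂=2  J−j₁+j₂=1  j₁+j₂+J+1=7
(j₁±m₁, j₂±m₂, J±M) = (4,1,1,3,2,1)
P² = 96/35
sum k=0..1:
  [0] +1/6 = 1/6
  [1] −1/4 = -1/4
S = -1/12
C² = P²·S² = 2/105 ; C = -0.138013

-0.138013  (= −√(2/105))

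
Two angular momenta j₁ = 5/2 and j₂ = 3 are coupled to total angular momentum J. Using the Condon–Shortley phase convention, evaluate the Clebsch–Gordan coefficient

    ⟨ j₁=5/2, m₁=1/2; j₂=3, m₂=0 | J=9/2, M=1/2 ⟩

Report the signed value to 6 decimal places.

triangle: 1!*4!*5!/11! = 2880/39916800
(j±m)!: 3!*2!*3!*3!*5!*4! = 1244160
prefactor² = (2J+1)*Δ*N² = 69120/77
  k=0: +1/(0!*1!*2!*3!*2!*2!) = 1/48
  k=1: −1/(1!*0!*1!*2!*3!*3!) = -1/72
Σ = 1/144  ⇒  CG² = 69120/77*1/144² = 10/231
CG = +√(10/231) = +0.208063

+0.208063  (= +√(10/231))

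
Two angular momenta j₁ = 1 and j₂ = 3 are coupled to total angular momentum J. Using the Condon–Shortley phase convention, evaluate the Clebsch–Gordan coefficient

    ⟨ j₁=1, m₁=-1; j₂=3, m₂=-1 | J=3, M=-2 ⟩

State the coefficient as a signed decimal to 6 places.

j₁+j₂−J=1  J+j₁−j₂=1  J−j₁+j₂=5  j₁+j₂+J+1=8
(j₁±m₁, j₂±m₂, J±M) = (0,2,2,4,1,5)
P² = 240
sum k=1..1:
  [1] −1/24 = -1/24
S = -1/24
C² = P²·S² = 5/12 ; C = -0.645497

−√(5/12) ≈ -0.645497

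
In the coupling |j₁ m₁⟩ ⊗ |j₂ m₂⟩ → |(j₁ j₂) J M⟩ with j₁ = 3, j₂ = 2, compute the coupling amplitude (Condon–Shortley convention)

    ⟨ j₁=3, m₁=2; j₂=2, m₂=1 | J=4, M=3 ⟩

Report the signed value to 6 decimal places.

+√(1/20) = +0.223607

triangle: 1!×5!×3!/10! = 720/3628800
(j±m)!: 5!×1!×3!×1!×7!×1! = 3628800
prefactor² = (2J+1)×Δ×N² = 6480
  k=0: +1/(0!×1!×1!×3!×4!×0!) = 1/144
  k=1: −1/(1!×0!×0!×2!×5!×1!) = -1/240
Σ = 1/360  ⇒  CG² = 6480×1/360² = 1/20
CG = +√(1/20) = +0.223607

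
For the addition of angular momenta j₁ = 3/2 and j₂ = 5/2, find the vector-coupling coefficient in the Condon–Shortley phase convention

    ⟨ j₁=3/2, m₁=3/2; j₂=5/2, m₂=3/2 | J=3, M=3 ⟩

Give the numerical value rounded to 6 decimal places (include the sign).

triangle: 1!*2!*4!/8! = 48/40320
(j±m)!: 3!*0!*4!*1!*6!*0! = 103680
prefactor² = (2J+1)*Δ*N² = 864
  k=0: +1/(0!*1!*0!*4!*2!*0!) = 1/48
Σ = 1/48  ⇒  CG² = 864*1/48² = 3/8
CG = +√(3/8) = +0.612372

+0.612372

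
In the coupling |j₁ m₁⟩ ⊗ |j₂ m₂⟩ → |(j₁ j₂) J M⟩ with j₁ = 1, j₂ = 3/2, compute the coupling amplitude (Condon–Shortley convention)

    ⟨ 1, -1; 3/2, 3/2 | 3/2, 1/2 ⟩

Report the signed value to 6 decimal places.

-0.632456  (= −√(2/5))

√[4·1!1!2!/5! · 0!2!3!0!2!1!] = √(8/5)
  +(−1)^1/∏(1,0,1,2,0,0)! = -1/2  (running -1/2)
⟨..|..⟩ = √(8/5)·(-1/2) = -0.632456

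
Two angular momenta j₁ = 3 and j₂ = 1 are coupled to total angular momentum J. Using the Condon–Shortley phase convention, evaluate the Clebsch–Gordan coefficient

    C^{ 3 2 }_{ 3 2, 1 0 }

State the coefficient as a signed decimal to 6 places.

+√(1/3) ≈ +0.577350

√[7·1!5!1!/8! · 5!1!1!1!5!1!] = √(300)
  +(−1)^0/∏(0,1,1,1,4,0)! = 1/24  (running 1/24)
  +(−1)^1/∏(1,0,0,0,5,1)! = -1/120  (running 1/30)
⟨..|..⟩ = √(300)·(1/30) = +0.577350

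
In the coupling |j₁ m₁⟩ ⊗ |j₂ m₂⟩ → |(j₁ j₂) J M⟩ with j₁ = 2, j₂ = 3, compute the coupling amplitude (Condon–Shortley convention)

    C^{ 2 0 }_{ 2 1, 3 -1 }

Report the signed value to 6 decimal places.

j₁+j₂−J=3  J+j₁−j₂=1  J−j₁+j₂=3  j₁+j₂+J+1=8
(j₁±m₁, j₂±m₂, J±M) = (3,1,2,4,2,2)
P² = 36/7
sum k=0..1:
  [0] +1/12 = 1/12
  [1] −1/4 = -1/4
S = -1/6
C² = P²·S² = 1/7 ; C = -0.377964

-0.377964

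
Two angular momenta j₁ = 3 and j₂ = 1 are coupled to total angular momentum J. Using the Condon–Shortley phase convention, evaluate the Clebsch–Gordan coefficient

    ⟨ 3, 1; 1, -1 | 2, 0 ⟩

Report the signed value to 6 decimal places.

+√(2/7) ≈ +0.534522

triangle: 2!·4!·0!/7! = 48/5040
(j±m)!: 4!·2!·0!·2!·2!·2! = 384
prefactor² = (2J+1)·Δ·N² = 128/7
  k=0: +1/(0!·2!·2!·0!·2!·0!) = 1/8
Σ = 1/8  ⇒  CG² = 128/7·1/8² = 2/7
CG = +√(2/7) = +0.534522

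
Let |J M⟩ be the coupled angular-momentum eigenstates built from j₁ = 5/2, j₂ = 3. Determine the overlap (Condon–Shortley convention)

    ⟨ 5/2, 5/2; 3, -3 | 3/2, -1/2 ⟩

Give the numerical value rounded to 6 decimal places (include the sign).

+0.597614  (= +√(5/14))

√[4·4!1!2!/8! · 5!0!0!6!1!2!] = √(5760/7)
  +(−1)^0/∏(0,4,0,0,1,2)! = 1/48  (running 1/48)
⟨..|..⟩ = √(5760/7)·(1/48) = +0.597614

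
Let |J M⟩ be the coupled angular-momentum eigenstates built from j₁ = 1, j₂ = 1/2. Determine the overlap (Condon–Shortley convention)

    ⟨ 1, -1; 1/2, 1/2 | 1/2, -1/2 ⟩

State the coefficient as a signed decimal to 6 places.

triangle: 1!*1!*0!/3! = 1/6
(j±m)!: 0!*2!*1!*0!*0!*1! = 2
prefactor² = (2J+1)*Δ*N² = 2/3
  k=1: −1/(1!*0!*1!*0!*0!*0!) = -1
Σ = -1  ⇒  CG² = 2/3*(-1)² = 2/3
CG = −√(2/3) = -0.816497

-0.816497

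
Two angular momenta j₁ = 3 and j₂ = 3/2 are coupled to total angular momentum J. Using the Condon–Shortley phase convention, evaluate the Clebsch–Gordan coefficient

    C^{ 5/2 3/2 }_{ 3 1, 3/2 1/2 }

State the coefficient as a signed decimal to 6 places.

−√(7/20) ≈ -0.591608

√[6·2!4!1!/8! · 4!2!2!1!4!1!] = √(576/35)
  +(−1)^1/∏(1,1,1,1,3,0)! = -1/6  (running -1/6)
  +(−1)^2/∏(2,0,0,0,4,1)! = 1/48  (running -7/48)
⟨..|..⟩ = √(576/35)·(-7/48) = -0.591608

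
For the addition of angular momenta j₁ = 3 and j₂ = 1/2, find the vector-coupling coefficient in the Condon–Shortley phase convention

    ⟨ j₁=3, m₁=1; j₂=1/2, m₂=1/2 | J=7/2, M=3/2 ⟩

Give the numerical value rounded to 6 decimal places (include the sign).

+√(5/7) = +0.845154

√[8·0!6!1!/8! · 4!2!1!0!5!2!] = √(11520/7)
  +(−1)^0/∏(0,0,2,1,4,0)! = 1/48  (running 1/48)
⟨..|..⟩ = √(11520/7)·(1/48) = +0.845154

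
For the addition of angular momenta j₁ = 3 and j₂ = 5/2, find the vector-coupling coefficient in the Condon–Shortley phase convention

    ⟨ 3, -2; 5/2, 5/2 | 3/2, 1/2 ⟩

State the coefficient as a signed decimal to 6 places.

+0.487950  (= +√(5/21))

√[4·4!2!1!/8! · 1!5!5!0!2!1!] = √(960/7)
  +(−1)^4/∏(4,0,1,1,1,0)! = 1/24  (running 1/24)
⟨..|..⟩ = √(960/7)·(1/24) = +0.487950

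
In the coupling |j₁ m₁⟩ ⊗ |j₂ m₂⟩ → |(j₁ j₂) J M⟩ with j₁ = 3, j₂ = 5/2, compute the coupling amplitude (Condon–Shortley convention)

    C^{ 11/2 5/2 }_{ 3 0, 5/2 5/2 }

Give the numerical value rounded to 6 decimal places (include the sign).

j₁+j₂−J=0  J+j₁−j₂=6  J−j₁+j₂=5  j₁+j₂+J+1=12
(j₁±m₁, j₂±m₂, J±M) = (3,3,5,0,8,3)
P² = 24883200/11
sum k=0..0:
  [0] +1/4320 = 1/4320
S = 1/4320
C² = P²·S² = 4/33 ; C = +0.348155

+√(4/33) ≈ +0.348155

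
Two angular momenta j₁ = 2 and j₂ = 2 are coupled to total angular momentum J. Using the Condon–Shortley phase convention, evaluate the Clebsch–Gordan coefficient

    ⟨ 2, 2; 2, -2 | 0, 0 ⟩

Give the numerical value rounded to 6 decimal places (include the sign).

+√(1/5) ≈ +0.447214

triangle: 4!×0!×0!/5! = 24/120
(j±m)!: 4!×0!×0!×4!×0!×0! = 576
prefactor² = (2J+1)×Δ×N² = 576/5
  k=0: +1/(0!×4!×0!×0!×0!×0!) = 1/24
Σ = 1/24  ⇒  CG² = 576/5×1/24² = 1/5
CG = +√(1/5) = +0.447214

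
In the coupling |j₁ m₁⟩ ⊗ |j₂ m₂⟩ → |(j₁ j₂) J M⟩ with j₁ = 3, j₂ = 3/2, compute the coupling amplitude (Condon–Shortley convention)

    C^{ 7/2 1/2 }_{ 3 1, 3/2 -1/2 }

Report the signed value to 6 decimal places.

+0.534522

√[8·1!5!2!/9! · 4!2!1!2!4!3!] = √(512/7)
  +(−1)^0/∏(0,1,2,1,3,1)! = 1/12  (running 1/12)
  +(−1)^1/∏(1,0,1,0,4,2)! = -1/48  (running 1/16)
⟨..|..⟩ = √(512/7)·(1/16) = +0.534522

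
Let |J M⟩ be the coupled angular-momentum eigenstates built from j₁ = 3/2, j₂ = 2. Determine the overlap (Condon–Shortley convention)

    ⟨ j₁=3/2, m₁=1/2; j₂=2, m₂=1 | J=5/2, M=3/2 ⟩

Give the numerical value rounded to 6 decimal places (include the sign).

triangle: 1!×2!×3!/7! = 12/5040
(j±m)!: 2!×1!×3!×1!×4!×1! = 288
prefactor² = (2J+1)×Δ×N² = 144/35
  k=0: +1/(0!×1!×1!×3!×1!×0!) = 1/6
  k=1: −1/(1!×0!×0!×2!×2!×1!) = -1/4
Σ = -1/12  ⇒  CG² = 144/35×(-1/12)² = 1/35
CG = −√(1/35) = -0.169031

−√(1/35) ≈ -0.169031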